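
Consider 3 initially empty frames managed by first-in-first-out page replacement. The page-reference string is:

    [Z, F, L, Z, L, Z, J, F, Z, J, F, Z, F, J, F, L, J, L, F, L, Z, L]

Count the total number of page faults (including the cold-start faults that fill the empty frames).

Z: miss, frames {Z}
F: miss, frames {Z,F}
L: miss, frames {Z,F,L}
Z: hit
L: hit
Z: hit
J: miss, evict Z, frames {F,L,J}
F: hit
Z: miss, evict F, frames {L,J,Z}
J: hit
F: miss, evict L, frames {J,Z,F}
Z: hit
F: hit
J: hit
F: hit
L: miss, evict J, frames {Z,F,L}
J: miss, evict Z, frames {F,L,J}
L: hit
F: hit
L: hit
Z: miss, evict F, frames {L,J,Z}
L: hit
Page faults: 9.

9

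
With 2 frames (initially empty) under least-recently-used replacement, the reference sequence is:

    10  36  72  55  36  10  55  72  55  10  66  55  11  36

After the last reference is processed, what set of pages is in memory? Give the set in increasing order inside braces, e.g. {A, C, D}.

10 → fault, frames {10}
36 → fault, frames {10,36}
72 → fault, evict 10, frames {36,72}
55 → fault, evict 36, frames {72,55}
36 → fault, evict 72, frames {55,36}
10 → fault, evict 55, frames {36,10}
55 → fault, evict 36, frames {10,55}
72 → fault, evict 10, frames {55,72}
55 → hit
10 → fault, evict 72, frames {55,10}
66 → fault, evict 55, frames {10,66}
55 → fault, evict 10, frames {66,55}
11 → fault, evict 66, frames {55,11}
36 → fault, evict 55, frames {11,36}

{11, 36}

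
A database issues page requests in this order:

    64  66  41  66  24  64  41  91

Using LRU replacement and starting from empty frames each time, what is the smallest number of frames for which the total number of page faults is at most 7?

f=1: 8 faults
f=2: 7 faults
f=3: 7 faults
f=4: 5 faults
f=5: 5 faults
Smallest f with faults ≤ 7 is 2.

2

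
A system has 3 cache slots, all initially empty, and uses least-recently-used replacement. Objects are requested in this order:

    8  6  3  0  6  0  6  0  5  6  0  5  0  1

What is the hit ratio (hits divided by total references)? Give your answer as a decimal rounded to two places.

0.57

8: fault, frames (8)
6: fault, frames (8 6)
3: fault, frames (8 6 3)
0: fault, evict 8, frames (6 3 0)
6: hit
0: hit
6: hit
0: hit
5: fault, evict 3, frames (6 0 5)
6: hit
0: hit
5: hit
0: hit
1: fault, evict 6, frames (5 0 1)
Hits: 8 of 14 references → 8/14 = 0.5714.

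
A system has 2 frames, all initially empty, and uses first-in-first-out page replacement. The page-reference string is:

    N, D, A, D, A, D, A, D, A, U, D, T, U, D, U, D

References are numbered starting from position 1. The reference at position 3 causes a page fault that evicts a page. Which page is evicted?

N

pos 1: N -> miss, frames [N]
pos 2: D -> miss, frames [N, D]
pos 3: A -> miss, evict N, frames [D, A]
At position 3, page N is evicted.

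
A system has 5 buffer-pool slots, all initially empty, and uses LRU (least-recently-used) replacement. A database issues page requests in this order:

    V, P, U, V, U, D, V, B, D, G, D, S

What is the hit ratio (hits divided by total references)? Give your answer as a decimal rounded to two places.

0.42

V -> miss, frames {V}
P -> miss, frames {V,P}
U -> miss, frames {V,P,U}
V -> hit
U -> hit
D -> miss, frames {P,V,U,D}
V -> hit
B -> miss, frames {P,U,D,V,B}
D -> hit
G -> miss, evict P, frames {U,V,B,D,G}
D -> hit
S -> miss, evict U, frames {V,B,G,D,S}
Hits: 5 of 12 references → 5/12 = 0.4167.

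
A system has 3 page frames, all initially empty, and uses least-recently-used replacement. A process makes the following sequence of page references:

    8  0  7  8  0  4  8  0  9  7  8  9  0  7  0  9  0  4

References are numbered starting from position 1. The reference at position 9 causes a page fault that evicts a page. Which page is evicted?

pos 1: 8: miss, frames (8)
pos 2: 0: miss, frames (8 0)
pos 3: 7: miss, frames (8 0 7)
pos 4: 8: hit
pos 5: 0: hit
pos 6: 4: miss, evict 7, frames (8 0 4)
pos 7: 8: hit
pos 8: 0: hit
pos 9: 9: miss, evict 4, frames (8 0 9)
At position 9, page 4 is evicted.

4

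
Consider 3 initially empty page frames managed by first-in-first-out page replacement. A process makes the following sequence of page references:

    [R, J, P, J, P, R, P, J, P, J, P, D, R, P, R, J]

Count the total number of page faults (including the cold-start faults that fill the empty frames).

6

R -> fault, frames (R)
J -> fault, frames (R J)
P -> fault, frames (R J P)
J -> hit
P -> hit
R -> hit
P -> hit
J -> hit
P -> hit
J -> hit
P -> hit
D -> fault, evict R, frames (J P D)
R -> fault, evict J, frames (P D R)
P -> hit
R -> hit
J -> fault, evict P, frames (D R J)
Page faults: 6.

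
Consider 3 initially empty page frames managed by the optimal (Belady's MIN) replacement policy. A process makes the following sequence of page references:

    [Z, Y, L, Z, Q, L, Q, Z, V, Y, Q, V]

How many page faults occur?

6

Z → miss, frames {Z}
Y → miss, frames {Z,Y}
L → miss, frames {Z,Y,L}
Z → hit
Q → miss, evict Y, frames {Z,L,Q}
L → hit
Q → hit
Z → hit
V → miss, evict L, frames {Z,Q,V}
Y → miss, evict Z, frames {Q,V,Y}
Q → hit
V → hit
Page faults: 6.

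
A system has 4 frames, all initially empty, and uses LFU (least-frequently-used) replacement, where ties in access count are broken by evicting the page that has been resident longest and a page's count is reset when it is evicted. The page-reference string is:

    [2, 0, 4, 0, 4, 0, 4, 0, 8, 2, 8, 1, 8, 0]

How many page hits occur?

2 → fault, frames (2)
0 → fault, frames (2 0)
4 → fault, frames (2 0 4)
0 → hit
4 → hit
0 → hit
4 → hit
0 → hit
8 → fault, frames (2 0 4 8)
2 → hit
8 → hit
1 → fault, evict 2, frames (0 4 8 1)
8 → hit
0 → hit
Hits: 9.

9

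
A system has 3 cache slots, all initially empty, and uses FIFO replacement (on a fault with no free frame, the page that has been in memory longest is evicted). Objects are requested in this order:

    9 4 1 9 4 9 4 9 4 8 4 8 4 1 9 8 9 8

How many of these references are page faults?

5

9 -> miss, frames (9)
4 -> miss, frames (9 4)
1 -> miss, frames (9 4 1)
9 -> hit
4 -> hit
9 -> hit
4 -> hit
9 -> hit
4 -> hit
8 -> miss, evict 9, frames (4 1 8)
4 -> hit
8 -> hit
4 -> hit
1 -> hit
9 -> miss, evict 4, frames (1 8 9)
8 -> hit
9 -> hit
8 -> hit
Page faults: 5.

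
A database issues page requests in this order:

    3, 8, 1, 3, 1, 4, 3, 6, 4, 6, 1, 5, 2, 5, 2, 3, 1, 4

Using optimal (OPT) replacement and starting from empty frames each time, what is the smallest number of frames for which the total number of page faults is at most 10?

3

f=1: 18 faults
f=2: 11 faults
f=3: 9 faults
f=4: 8 faults
f=5: 7 faults
f=6: 7 faults
f=7: 7 faults
Smallest f with faults ≤ 10 is 3.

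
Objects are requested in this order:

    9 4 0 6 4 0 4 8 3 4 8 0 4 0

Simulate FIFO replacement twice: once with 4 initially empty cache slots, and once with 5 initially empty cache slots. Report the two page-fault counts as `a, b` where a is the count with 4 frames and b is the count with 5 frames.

4 frames: F F F F . . . F F F . F . . → 8 faults.
5 frames: F F F F . . . F F . . . . . → 6 faults.
6 < 8: adding a frame reduced faults, as is typical.

8, 6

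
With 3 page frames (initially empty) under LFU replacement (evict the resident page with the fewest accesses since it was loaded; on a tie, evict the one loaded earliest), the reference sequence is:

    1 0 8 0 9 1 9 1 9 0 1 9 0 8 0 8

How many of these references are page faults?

1 -> fault, frames [1]
0 -> fault, frames [1, 0]
8 -> fault, frames [1, 0, 8]
0 -> hit
9 -> fault, evict 1, frames [0, 8, 9]
1 -> fault, evict 8, frames [0, 9, 1]
9 -> hit
1 -> hit
9 -> hit
0 -> hit
1 -> hit
9 -> hit
0 -> hit
8 -> fault, evict 1, frames [0, 9, 8]
0 -> hit
8 -> hit
Page faults: 6.

6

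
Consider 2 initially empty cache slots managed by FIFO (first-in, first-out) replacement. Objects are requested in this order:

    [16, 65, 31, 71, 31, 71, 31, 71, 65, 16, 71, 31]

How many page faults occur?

8

16 -> fault, frames [16]
65 -> fault, frames [16, 65]
31 -> fault, evict 16, frames [65, 31]
71 -> fault, evict 65, frames [31, 71]
31 -> hit
71 -> hit
31 -> hit
71 -> hit
65 -> fault, evict 31, frames [71, 65]
16 -> fault, evict 71, frames [65, 16]
71 -> fault, evict 65, frames [16, 71]
31 -> fault, evict 16, frames [71, 31]
Page faults: 8.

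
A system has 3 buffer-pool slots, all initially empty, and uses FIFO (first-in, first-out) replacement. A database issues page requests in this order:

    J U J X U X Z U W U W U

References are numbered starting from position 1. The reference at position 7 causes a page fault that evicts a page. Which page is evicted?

J

pos 1: J -> miss, frames {J}
pos 2: U -> miss, frames {J,U}
pos 3: J -> hit
pos 4: X -> miss, frames {J,U,X}
pos 5: U -> hit
pos 6: X -> hit
pos 7: Z -> miss, evict J, frames {U,X,Z}
At position 7, page J is evicted.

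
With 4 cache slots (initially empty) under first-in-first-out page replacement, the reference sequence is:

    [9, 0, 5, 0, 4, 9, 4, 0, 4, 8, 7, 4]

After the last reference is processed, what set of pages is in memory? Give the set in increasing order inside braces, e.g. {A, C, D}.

{4, 5, 7, 8}

9: fault, frames (9)
0: fault, frames (9 0)
5: fault, frames (9 0 5)
0: hit
4: fault, frames (9 0 5 4)
9: hit
4: hit
0: hit
4: hit
8: fault, evict 9, frames (0 5 4 8)
7: fault, evict 0, frames (5 4 8 7)
4: hit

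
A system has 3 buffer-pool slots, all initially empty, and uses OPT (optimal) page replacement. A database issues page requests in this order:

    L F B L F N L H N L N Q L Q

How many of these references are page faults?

L -> fault, frames [L]
F -> fault, frames [L, F]
B -> fault, frames [L, F, B]
L -> hit
F -> hit
N -> fault, evict B, frames [L, F, N]
L -> hit
H -> fault, evict F, frames [L, N, H]
N -> hit
L -> hit
N -> hit
Q -> fault, evict H, frames [L, N, Q]
L -> hit
Q -> hit
Page faults: 6.

6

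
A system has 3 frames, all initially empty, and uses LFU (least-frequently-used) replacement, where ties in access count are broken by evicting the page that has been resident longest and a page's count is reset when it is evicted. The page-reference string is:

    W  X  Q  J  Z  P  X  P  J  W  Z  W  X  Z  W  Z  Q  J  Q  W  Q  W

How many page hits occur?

W -> fault, frames [W]
X -> fault, frames [W, X]
Q -> fault, frames [W, X, Q]
J -> fault, evict W, frames [X, Q, J]
Z -> fault, evict X, frames [Q, J, Z]
P -> fault, evict Q, frames [J, Z, P]
X -> fault, evict J, frames [Z, P, X]
P -> hit
J -> fault, evict Z, frames [P, X, J]
W -> fault, evict X, frames [P, J, W]
Z -> fault, evict J, frames [P, W, Z]
W -> hit
X -> fault, evict Z, frames [P, W, X]
Z -> fault, evict X, frames [P, W, Z]
W -> hit
Z -> hit
Q -> fault, evict P, frames [W, Z, Q]
J -> fault, evict Q, frames [W, Z, J]
Q -> fault, evict J, frames [W, Z, Q]
W -> hit
Q -> hit
W -> hit
Hits: 7.

7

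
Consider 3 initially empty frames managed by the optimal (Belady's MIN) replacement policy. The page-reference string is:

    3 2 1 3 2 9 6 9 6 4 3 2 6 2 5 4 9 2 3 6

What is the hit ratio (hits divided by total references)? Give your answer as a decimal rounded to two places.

3 → miss, frames (3)
2 → miss, frames (3 2)
1 → miss, frames (3 2 1)
3 → hit
2 → hit
9 → miss, evict 1, frames (3 2 9)
6 → miss, evict 2, frames (3 9 6)
9 → hit
6 → hit
4 → miss, evict 9, frames (3 6 4)
3 → hit
2 → miss, evict 3, frames (6 4 2)
6 → hit
2 → hit
5 → miss, evict 6, frames (4 2 5)
4 → hit
9 → miss, evict 5, frames (4 2 9)
2 → hit
3 → miss, evict 9, frames (4 2 3)
6 → miss, evict 3, frames (4 2 6)
Hits: 9 of 20 references → 9/20 = 0.4500.

0.45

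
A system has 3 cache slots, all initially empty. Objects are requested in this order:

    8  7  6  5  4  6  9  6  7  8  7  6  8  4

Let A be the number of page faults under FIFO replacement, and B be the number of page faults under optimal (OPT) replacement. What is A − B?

2

Under FIFO: F F F F F . F F F F . . . F → 10 faults.
Under OPT: F F F F F . F . . F . . . F → 8 faults.
A − B = 10 − 8 = 2.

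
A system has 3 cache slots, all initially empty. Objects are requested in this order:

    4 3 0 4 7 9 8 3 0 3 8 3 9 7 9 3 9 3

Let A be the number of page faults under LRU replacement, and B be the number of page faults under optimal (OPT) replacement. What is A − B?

Under LRU: F F F . F F F F F . . . F F . . . . → 10 faults.
Under OPT: F F F . F F F . . . . . F F . . . . → 8 faults.
A − B = 10 − 8 = 2.

2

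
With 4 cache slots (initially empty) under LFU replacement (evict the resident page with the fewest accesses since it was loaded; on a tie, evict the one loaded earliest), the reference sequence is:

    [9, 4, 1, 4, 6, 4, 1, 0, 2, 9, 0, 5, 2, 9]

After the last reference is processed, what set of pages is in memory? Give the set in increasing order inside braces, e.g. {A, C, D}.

{1, 2, 4, 9}

9 -> miss, frames (9)
4 -> miss, frames (9 4)
1 -> miss, frames (9 4 1)
4 -> hit
6 -> miss, frames (9 4 1 6)
4 -> hit
1 -> hit
0 -> miss, evict 9, frames (4 1 6 0)
2 -> miss, evict 6, frames (4 1 0 2)
9 -> miss, evict 0, frames (4 1 2 9)
0 -> miss, evict 2, frames (4 1 9 0)
5 -> miss, evict 9, frames (4 1 0 5)
2 -> miss, evict 0, frames (4 1 5 2)
9 -> miss, evict 5, frames (4 1 2 9)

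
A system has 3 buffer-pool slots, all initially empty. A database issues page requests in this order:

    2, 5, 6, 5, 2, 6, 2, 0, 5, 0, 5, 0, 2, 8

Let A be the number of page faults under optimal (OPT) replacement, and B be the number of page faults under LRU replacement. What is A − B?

-1

Under OPT: F F F . . . . F . . . . . F → 5 faults.
Under LRU: F F F . . . . F F . . . . F → 6 faults.
A − B = 5 − 6 = -1.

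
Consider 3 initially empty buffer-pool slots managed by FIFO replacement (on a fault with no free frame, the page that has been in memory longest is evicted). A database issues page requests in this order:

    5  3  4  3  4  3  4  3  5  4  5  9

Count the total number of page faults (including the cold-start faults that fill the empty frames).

5 → miss, frames {5}
3 → miss, frames {5,3}
4 → miss, frames {5,3,4}
3 → hit
4 → hit
3 → hit
4 → hit
3 → hit
5 → hit
4 → hit
5 → hit
9 → miss, evict 5, frames {3,4,9}
Page faults: 4.

4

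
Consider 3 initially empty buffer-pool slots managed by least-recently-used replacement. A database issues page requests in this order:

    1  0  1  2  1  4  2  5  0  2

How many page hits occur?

1 -> fault, frames [1]
0 -> fault, frames [1, 0]
1 -> hit
2 -> fault, frames [0, 1, 2]
1 -> hit
4 -> fault, evict 0, frames [2, 1, 4]
2 -> hit
5 -> fault, evict 1, frames [4, 2, 5]
0 -> fault, evict 4, frames [2, 5, 0]
2 -> hit
Hits: 4.

4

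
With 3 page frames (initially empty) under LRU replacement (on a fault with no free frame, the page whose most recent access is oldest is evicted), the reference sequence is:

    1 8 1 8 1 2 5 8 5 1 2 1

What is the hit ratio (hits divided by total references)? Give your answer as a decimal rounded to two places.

1 -> miss, frames [1]
8 -> miss, frames [1, 8]
1 -> hit
8 -> hit
1 -> hit
2 -> miss, frames [8, 1, 2]
5 -> miss, evict 8, frames [1, 2, 5]
8 -> miss, evict 1, frames [2, 5, 8]
5 -> hit
1 -> miss, evict 2, frames [8, 5, 1]
2 -> miss, evict 8, frames [5, 1, 2]
1 -> hit
Hits: 5 of 12 references → 5/12 = 0.4167.

0.42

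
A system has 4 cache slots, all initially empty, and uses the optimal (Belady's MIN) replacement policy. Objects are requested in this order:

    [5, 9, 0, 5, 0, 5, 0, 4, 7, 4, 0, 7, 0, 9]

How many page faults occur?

5

5 -> fault, frames [5]
9 -> fault, frames [5, 9]
0 -> fault, frames [5, 9, 0]
5 -> hit
0 -> hit
5 -> hit
0 -> hit
4 -> fault, frames [5, 9, 0, 4]
7 -> fault, evict 5, frames [9, 0, 4, 7]
4 -> hit
0 -> hit
7 -> hit
0 -> hit
9 -> hit
Page faults: 5.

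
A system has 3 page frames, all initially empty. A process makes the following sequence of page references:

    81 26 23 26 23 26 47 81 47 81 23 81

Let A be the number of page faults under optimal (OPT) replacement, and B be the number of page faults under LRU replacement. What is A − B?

Under OPT: F F F . . . F . . . . . → 4 faults.
Under LRU: F F F . . . F F . . F . → 6 faults.
A − B = 4 − 6 = -2.

-2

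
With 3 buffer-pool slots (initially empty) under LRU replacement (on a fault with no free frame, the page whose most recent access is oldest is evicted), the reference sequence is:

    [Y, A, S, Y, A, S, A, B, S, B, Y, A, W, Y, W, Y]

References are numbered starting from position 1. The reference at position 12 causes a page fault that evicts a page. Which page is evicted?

S

pos 1: Y: miss, frames [Y]
pos 2: A: miss, frames [Y, A]
pos 3: S: miss, frames [Y, A, S]
pos 4: Y: hit
pos 5: A: hit
pos 6: S: hit
pos 7: A: hit
pos 8: B: miss, evict Y, frames [S, A, B]
pos 9: S: hit
pos 10: B: hit
pos 11: Y: miss, evict A, frames [S, B, Y]
pos 12: A: miss, evict S, frames [B, Y, A]
At position 12, page S is evicted.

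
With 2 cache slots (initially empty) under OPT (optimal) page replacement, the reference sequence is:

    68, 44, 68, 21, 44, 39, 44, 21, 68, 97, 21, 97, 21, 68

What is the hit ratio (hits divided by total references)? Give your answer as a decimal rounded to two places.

0.43

68: fault, frames {68}
44: fault, frames {68,44}
68: hit
21: fault, evict 68, frames {44,21}
44: hit
39: fault, evict 21, frames {44,39}
44: hit
21: fault, evict 39, frames {44,21}
68: fault, evict 44, frames {21,68}
97: fault, evict 68, frames {21,97}
21: hit
97: hit
21: hit
68: fault, evict 97, frames {21,68}
Hits: 6 of 14 references → 6/14 = 0.4286.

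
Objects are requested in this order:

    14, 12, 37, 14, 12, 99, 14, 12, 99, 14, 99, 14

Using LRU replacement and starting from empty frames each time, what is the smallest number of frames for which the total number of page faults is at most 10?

f=1: 12 faults
f=2: 10 faults
f=3: 4 faults
f=4: 4 faults
Smallest f with faults ≤ 10 is 2.

2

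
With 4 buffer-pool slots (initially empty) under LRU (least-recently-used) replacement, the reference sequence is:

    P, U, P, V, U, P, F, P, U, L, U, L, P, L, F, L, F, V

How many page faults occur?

6

P → miss, frames (P)
U → miss, frames (P U)
P → hit
V → miss, frames (U P V)
U → hit
P → hit
F → miss, frames (V U P F)
P → hit
U → hit
L → miss, evict V, frames (F P U L)
U → hit
L → hit
P → hit
L → hit
F → hit
L → hit
F → hit
V → miss, evict U, frames (P L F V)
Page faults: 6.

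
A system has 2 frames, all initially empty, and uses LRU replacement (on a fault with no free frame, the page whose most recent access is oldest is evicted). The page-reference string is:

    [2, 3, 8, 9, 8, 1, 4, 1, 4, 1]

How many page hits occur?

4

2 → miss, frames (2)
3 → miss, frames (2 3)
8 → miss, evict 2, frames (3 8)
9 → miss, evict 3, frames (8 9)
8 → hit
1 → miss, evict 9, frames (8 1)
4 → miss, evict 8, frames (1 4)
1 → hit
4 → hit
1 → hit
Hits: 4.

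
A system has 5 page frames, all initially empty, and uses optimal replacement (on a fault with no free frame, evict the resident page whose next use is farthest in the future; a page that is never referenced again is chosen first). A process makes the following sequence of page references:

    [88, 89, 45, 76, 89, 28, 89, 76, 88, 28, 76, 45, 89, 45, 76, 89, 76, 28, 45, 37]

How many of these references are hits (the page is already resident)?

88 → miss, frames (88)
89 → miss, frames (88 89)
45 → miss, frames (88 89 45)
76 → miss, frames (88 89 45 76)
89 → hit
28 → miss, frames (88 89 45 76 28)
89 → hit
76 → hit
88 → hit
28 → hit
76 → hit
45 → hit
89 → hit
45 → hit
76 → hit
89 → hit
76 → hit
28 → hit
45 → hit
37 → miss, evict 28, frames (88 89 45 76 37)
Hits: 14.

14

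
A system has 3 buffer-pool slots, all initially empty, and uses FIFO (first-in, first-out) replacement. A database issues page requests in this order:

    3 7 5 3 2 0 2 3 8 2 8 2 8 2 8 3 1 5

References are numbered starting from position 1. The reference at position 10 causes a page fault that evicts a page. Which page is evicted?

pos 1: 3 -> fault, frames (3)
pos 2: 7 -> fault, frames (3 7)
pos 3: 5 -> fault, frames (3 7 5)
pos 4: 3 -> hit
pos 5: 2 -> fault, evict 3, frames (7 5 2)
pos 6: 0 -> fault, evict 7, frames (5 2 0)
pos 7: 2 -> hit
pos 8: 3 -> fault, evict 5, frames (2 0 3)
pos 9: 8 -> fault, evict 2, frames (0 3 8)
pos 10: 2 -> fault, evict 0, frames (3 8 2)
At position 10, page 0 is evicted.

0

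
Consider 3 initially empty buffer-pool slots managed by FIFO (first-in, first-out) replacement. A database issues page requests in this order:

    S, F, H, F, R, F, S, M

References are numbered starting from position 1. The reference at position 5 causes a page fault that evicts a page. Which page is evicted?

pos 1: S: fault, frames (S)
pos 2: F: fault, frames (S F)
pos 3: H: fault, frames (S F H)
pos 4: F: hit
pos 5: R: fault, evict S, frames (F H R)
At position 5, page S is evicted.

S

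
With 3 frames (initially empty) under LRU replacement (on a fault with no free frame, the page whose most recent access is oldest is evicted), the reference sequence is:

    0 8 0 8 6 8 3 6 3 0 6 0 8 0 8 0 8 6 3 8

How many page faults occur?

7

0 -> fault, frames (0)
8 -> fault, frames (0 8)
0 -> hit
8 -> hit
6 -> fault, frames (0 8 6)
8 -> hit
3 -> fault, evict 0, frames (6 8 3)
6 -> hit
3 -> hit
0 -> fault, evict 8, frames (6 3 0)
6 -> hit
0 -> hit
8 -> fault, evict 3, frames (6 0 8)
0 -> hit
8 -> hit
0 -> hit
8 -> hit
6 -> hit
3 -> fault, evict 0, frames (8 6 3)
8 -> hit
Page faults: 7.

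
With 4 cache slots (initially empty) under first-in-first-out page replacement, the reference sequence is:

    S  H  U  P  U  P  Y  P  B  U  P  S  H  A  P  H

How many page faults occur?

S -> fault, frames [S]
H -> fault, frames [S, H]
U -> fault, frames [S, H, U]
P -> fault, frames [S, H, U, P]
U -> hit
P -> hit
Y -> fault, evict S, frames [H, U, P, Y]
P -> hit
B -> fault, evict H, frames [U, P, Y, B]
U -> hit
P -> hit
S -> fault, evict U, frames [P, Y, B, S]
H -> fault, evict P, frames [Y, B, S, H]
A -> fault, evict Y, frames [B, S, H, A]
P -> fault, evict B, frames [S, H, A, P]
H -> hit
Page faults: 10.

10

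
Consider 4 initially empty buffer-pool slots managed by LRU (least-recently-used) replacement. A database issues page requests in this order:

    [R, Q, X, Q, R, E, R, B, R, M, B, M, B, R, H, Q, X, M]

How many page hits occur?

R: fault, frames {R}
Q: fault, frames {R,Q}
X: fault, frames {R,Q,X}
Q: hit
R: hit
E: fault, frames {X,Q,R,E}
R: hit
B: fault, evict X, frames {Q,E,R,B}
R: hit
M: fault, evict Q, frames {E,B,R,M}
B: hit
M: hit
B: hit
R: hit
H: fault, evict E, frames {M,B,R,H}
Q: fault, evict M, frames {B,R,H,Q}
X: fault, evict B, frames {R,H,Q,X}
M: fault, evict R, frames {H,Q,X,M}
Hits: 8.

8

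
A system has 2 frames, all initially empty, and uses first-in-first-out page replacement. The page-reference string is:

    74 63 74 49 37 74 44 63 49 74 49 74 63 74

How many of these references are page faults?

10

74 → fault, frames [74]
63 → fault, frames [74, 63]
74 → hit
49 → fault, evict 74, frames [63, 49]
37 → fault, evict 63, frames [49, 37]
74 → fault, evict 49, frames [37, 74]
44 → fault, evict 37, frames [74, 44]
63 → fault, evict 74, frames [44, 63]
49 → fault, evict 44, frames [63, 49]
74 → fault, evict 63, frames [49, 74]
49 → hit
74 → hit
63 → fault, evict 49, frames [74, 63]
74 → hit
Page faults: 10.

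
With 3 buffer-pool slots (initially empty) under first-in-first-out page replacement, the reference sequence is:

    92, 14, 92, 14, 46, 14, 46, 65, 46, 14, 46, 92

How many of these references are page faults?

5

92 -> miss, frames {92}
14 -> miss, frames {92,14}
92 -> hit
14 -> hit
46 -> miss, frames {92,14,46}
14 -> hit
46 -> hit
65 -> miss, evict 92, frames {14,46,65}
46 -> hit
14 -> hit
46 -> hit
92 -> miss, evict 14, frames {46,65,92}
Page faults: 5.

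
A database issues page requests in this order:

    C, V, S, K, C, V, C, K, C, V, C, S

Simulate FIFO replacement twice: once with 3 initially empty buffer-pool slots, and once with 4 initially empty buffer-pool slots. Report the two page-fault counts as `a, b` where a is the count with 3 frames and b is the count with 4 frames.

7, 4

3 frames: F F F F F F . . . . . F → 7 faults.
4 frames: F F F F . . . . . . . . → 4 faults.
4 < 7: adding a frame reduced faults, as is typical.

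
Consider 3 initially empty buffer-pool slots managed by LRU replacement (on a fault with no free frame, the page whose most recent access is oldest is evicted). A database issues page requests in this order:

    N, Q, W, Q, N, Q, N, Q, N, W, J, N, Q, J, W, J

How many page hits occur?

N: fault, frames (N)
Q: fault, frames (N Q)
W: fault, frames (N Q W)
Q: hit
N: hit
Q: hit
N: hit
Q: hit
N: hit
W: hit
J: fault, evict Q, frames (N W J)
N: hit
Q: fault, evict W, frames (J N Q)
J: hit
W: fault, evict N, frames (Q J W)
J: hit
Hits: 10.

10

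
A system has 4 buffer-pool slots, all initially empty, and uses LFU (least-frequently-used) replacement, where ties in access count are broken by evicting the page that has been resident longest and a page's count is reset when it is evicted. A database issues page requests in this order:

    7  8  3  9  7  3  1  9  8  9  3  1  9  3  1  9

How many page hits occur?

7 → miss, frames (7)
8 → miss, frames (7 8)
3 → miss, frames (7 8 3)
9 → miss, frames (7 8 3 9)
7 → hit
3 → hit
1 → miss, evict 8, frames (7 3 9 1)
9 → hit
8 → miss, evict 1, frames (7 3 9 8)
9 → hit
3 → hit
1 → miss, evict 8, frames (7 3 9 1)
9 → hit
3 → hit
1 → hit
9 → hit
Hits: 9.

9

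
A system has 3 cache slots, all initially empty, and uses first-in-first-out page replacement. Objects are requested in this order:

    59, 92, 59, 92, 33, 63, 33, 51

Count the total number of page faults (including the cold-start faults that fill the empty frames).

5

59 → fault, frames {59}
92 → fault, frames {59,92}
59 → hit
92 → hit
33 → fault, frames {59,92,33}
63 → fault, evict 59, frames {92,33,63}
33 → hit
51 → fault, evict 92, frames {33,63,51}
Page faults: 5.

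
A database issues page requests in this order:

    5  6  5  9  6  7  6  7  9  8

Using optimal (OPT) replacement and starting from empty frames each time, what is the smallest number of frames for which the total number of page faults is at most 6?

2

f=1: 10 faults
f=2: 6 faults
f=3: 5 faults
f=4: 5 faults
f=5: 5 faults
Smallest f with faults ≤ 6 is 2.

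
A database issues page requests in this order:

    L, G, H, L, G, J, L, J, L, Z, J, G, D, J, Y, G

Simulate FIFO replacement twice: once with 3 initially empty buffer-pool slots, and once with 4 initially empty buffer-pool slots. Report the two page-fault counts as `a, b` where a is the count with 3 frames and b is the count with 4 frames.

3 frames: F F F . . F F . . F . F F F F F → 11 faults.
4 frames: F F F . . F . . . F . . F . F F → 8 faults.
8 < 11: adding a frame reduced faults, as is typical.

11, 8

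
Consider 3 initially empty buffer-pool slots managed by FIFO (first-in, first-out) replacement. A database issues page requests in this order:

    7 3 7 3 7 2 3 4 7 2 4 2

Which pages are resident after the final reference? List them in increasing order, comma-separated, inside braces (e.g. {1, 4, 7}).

{2, 4, 7}

7 -> miss, frames [7]
3 -> miss, frames [7, 3]
7 -> hit
3 -> hit
7 -> hit
2 -> miss, frames [7, 3, 2]
3 -> hit
4 -> miss, evict 7, frames [3, 2, 4]
7 -> miss, evict 3, frames [2, 4, 7]
2 -> hit
4 -> hit
2 -> hit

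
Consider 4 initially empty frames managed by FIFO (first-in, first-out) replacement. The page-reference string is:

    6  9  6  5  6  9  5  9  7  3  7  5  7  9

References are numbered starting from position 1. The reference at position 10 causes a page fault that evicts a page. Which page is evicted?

6

pos 1: 6 → fault, frames {6}
pos 2: 9 → fault, frames {6,9}
pos 3: 6 → hit
pos 4: 5 → fault, frames {6,9,5}
pos 5: 6 → hit
pos 6: 9 → hit
pos 7: 5 → hit
pos 8: 9 → hit
pos 9: 7 → fault, frames {6,9,5,7}
pos 10: 3 → fault, evict 6, frames {9,5,7,3}
At position 10, page 6 is evicted.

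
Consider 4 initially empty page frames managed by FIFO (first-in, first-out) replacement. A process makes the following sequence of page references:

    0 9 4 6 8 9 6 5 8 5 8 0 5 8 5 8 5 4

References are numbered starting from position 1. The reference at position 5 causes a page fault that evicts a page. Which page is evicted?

0

pos 1: 0 -> miss, frames [0]
pos 2: 9 -> miss, frames [0, 9]
pos 3: 4 -> miss, frames [0, 9, 4]
pos 4: 6 -> miss, frames [0, 9, 4, 6]
pos 5: 8 -> miss, evict 0, frames [9, 4, 6, 8]
At position 5, page 0 is evicted.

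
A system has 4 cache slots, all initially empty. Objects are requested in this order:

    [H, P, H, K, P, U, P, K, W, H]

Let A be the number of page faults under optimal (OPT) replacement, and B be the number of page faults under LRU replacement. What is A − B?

-1

Under OPT: F F . F . F . . F . → 5 faults.
Under LRU: F F . F . F . . F F → 6 faults.
A − B = 5 − 6 = -1.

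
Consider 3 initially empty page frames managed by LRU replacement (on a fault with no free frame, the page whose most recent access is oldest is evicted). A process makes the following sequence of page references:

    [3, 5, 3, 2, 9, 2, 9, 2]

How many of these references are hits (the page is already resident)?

4

3 → miss, frames [3]
5 → miss, frames [3, 5]
3 → hit
2 → miss, frames [5, 3, 2]
9 → miss, evict 5, frames [3, 2, 9]
2 → hit
9 → hit
2 → hit
Hits: 4.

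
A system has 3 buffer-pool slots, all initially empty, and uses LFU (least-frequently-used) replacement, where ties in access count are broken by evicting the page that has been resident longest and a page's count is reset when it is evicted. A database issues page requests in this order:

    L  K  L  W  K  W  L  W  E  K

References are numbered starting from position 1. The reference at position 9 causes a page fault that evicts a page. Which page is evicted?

K

pos 1: L: miss, frames {L}
pos 2: K: miss, frames {L,K}
pos 3: L: hit
pos 4: W: miss, frames {L,K,W}
pos 5: K: hit
pos 6: W: hit
pos 7: L: hit
pos 8: W: hit
pos 9: E: miss, evict K, frames {L,W,E}
At position 9, page K is evicted.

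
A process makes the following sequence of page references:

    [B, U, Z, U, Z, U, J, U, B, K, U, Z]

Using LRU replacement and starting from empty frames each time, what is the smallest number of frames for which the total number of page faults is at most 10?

f=1: 12 faults
f=2: 8 faults
f=3: 7 faults
f=4: 6 faults
f=5: 5 faults
Smallest f with faults ≤ 10 is 2.

2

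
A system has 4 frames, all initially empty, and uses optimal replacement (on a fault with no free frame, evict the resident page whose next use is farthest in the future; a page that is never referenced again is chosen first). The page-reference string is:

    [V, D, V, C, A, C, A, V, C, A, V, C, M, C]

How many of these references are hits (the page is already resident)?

V -> fault, frames {V}
D -> fault, frames {V,D}
V -> hit
C -> fault, frames {V,D,C}
A -> fault, frames {V,D,C,A}
C -> hit
A -> hit
V -> hit
C -> hit
A -> hit
V -> hit
C -> hit
M -> fault, evict A, frames {V,D,C,M}
C -> hit
Hits: 9.

9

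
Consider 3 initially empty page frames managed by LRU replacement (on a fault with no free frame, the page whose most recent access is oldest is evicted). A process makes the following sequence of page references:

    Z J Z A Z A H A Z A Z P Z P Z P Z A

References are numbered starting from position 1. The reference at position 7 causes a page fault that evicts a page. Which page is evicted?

J

pos 1: Z → miss, frames [Z]
pos 2: J → miss, frames [Z, J]
pos 3: Z → hit
pos 4: A → miss, frames [J, Z, A]
pos 5: Z → hit
pos 6: A → hit
pos 7: H → miss, evict J, frames [Z, A, H]
At position 7, page J is evicted.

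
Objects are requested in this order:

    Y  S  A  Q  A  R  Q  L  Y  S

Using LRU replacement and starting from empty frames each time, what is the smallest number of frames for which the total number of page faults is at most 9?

2

f=1: 10 faults
f=2: 9 faults
f=3: 8 faults
f=4: 8 faults
f=5: 8 faults
f=6: 6 faults
Smallest f with faults ≤ 9 is 2.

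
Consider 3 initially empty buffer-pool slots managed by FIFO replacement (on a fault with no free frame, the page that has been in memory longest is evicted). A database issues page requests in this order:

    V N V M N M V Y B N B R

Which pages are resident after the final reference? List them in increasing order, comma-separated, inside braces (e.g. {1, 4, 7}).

V: miss, frames (V)
N: miss, frames (V N)
V: hit
M: miss, frames (V N M)
N: hit
M: hit
V: hit
Y: miss, evict V, frames (N M Y)
B: miss, evict N, frames (M Y B)
N: miss, evict M, frames (Y B N)
B: hit
R: miss, evict Y, frames (B N R)

{B, N, R}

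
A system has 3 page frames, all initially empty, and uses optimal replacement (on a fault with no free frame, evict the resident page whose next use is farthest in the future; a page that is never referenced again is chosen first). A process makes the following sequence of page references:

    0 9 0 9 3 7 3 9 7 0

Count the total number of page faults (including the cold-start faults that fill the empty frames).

0 → fault, frames (0)
9 → fault, frames (0 9)
0 → hit
9 → hit
3 → fault, frames (0 9 3)
7 → fault, evict 0, frames (9 3 7)
3 → hit
9 → hit
7 → hit
0 → fault, evict 7, frames (9 3 0)
Page faults: 5.

5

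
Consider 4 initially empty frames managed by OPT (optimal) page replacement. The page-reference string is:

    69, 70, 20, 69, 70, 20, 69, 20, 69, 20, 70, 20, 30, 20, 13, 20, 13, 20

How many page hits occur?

13

69: miss, frames (69)
70: miss, frames (69 70)
20: miss, frames (69 70 20)
69: hit
70: hit
20: hit
69: hit
20: hit
69: hit
20: hit
70: hit
20: hit
30: miss, frames (69 70 20 30)
20: hit
13: miss, evict 30, frames (69 70 20 13)
20: hit
13: hit
20: hit
Hits: 13.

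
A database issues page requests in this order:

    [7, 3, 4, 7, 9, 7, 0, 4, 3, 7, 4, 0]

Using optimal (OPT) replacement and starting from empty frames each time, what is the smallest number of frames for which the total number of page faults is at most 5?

f=1: 12 faults
f=2: 9 faults
f=3: 7 faults
f=4: 5 faults
f=5: 5 faults
Smallest f with faults ≤ 5 is 4.

4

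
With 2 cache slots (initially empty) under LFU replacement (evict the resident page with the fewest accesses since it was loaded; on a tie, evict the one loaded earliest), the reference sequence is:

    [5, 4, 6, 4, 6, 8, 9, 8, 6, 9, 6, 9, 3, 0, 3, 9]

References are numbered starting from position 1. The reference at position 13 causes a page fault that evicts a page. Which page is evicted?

9

pos 1: 5 -> fault, frames (5)
pos 2: 4 -> fault, frames (5 4)
pos 3: 6 -> fault, evict 5, frames (4 6)
pos 4: 4 -> hit
pos 5: 6 -> hit
pos 6: 8 -> fault, evict 4, frames (6 8)
pos 7: 9 -> fault, evict 8, frames (6 9)
pos 8: 8 -> fault, evict 9, frames (6 8)
pos 9: 6 -> hit
pos 10: 9 -> fault, evict 8, frames (6 9)
pos 11: 6 -> hit
pos 12: 9 -> hit
pos 13: 3 -> fault, evict 9, frames (6 3)
At position 13, page 9 is evicted.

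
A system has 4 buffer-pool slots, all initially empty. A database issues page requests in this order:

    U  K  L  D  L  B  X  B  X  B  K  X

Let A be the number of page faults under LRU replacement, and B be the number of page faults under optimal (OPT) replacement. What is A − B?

1

Under LRU: F F F F . F F . . . F . → 7 faults.
Under OPT: F F F F . F F . . . . . → 6 faults.
A − B = 7 − 6 = 1.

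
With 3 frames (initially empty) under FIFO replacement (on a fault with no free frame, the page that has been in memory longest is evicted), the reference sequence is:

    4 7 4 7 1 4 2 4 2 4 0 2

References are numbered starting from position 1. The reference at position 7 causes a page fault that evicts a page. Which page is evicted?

pos 1: 4: fault, frames (4)
pos 2: 7: fault, frames (4 7)
pos 3: 4: hit
pos 4: 7: hit
pos 5: 1: fault, frames (4 7 1)
pos 6: 4: hit
pos 7: 2: fault, evict 4, frames (7 1 2)
At position 7, page 4 is evicted.

4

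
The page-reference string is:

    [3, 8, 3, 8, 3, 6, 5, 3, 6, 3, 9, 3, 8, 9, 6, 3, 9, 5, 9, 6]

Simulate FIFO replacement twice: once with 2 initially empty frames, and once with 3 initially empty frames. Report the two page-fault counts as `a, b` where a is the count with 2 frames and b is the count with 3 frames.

15, 12

2 frames: F F . . . F F F F . F F F F F F F F . F → 15 faults.
3 frames: F F . . . F F F . . F . F . F F F F . F → 12 faults.
12 < 15: adding a frame reduced faults, as is typical.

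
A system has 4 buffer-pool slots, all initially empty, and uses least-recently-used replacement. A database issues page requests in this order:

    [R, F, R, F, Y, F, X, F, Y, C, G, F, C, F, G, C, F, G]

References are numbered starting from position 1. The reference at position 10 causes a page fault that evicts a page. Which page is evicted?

pos 1: R → fault, frames {R}
pos 2: F → fault, frames {R,F}
pos 3: R → hit
pos 4: F → hit
pos 5: Y → fault, frames {R,F,Y}
pos 6: F → hit
pos 7: X → fault, frames {R,Y,F,X}
pos 8: F → hit
pos 9: Y → hit
pos 10: C → fault, evict R, frames {X,F,Y,C}
At position 10, page R is evicted.

R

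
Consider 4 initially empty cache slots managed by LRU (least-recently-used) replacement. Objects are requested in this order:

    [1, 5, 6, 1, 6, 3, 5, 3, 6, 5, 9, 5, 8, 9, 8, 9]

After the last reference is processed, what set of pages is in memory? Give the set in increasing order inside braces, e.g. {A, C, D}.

1 -> miss, frames [1]
5 -> miss, frames [1, 5]
6 -> miss, frames [1, 5, 6]
1 -> hit
6 -> hit
3 -> miss, frames [5, 1, 6, 3]
5 -> hit
3 -> hit
6 -> hit
5 -> hit
9 -> miss, evict 1, frames [3, 6, 5, 9]
5 -> hit
8 -> miss, evict 3, frames [6, 9, 5, 8]
9 -> hit
8 -> hit
9 -> hit

{5, 6, 8, 9}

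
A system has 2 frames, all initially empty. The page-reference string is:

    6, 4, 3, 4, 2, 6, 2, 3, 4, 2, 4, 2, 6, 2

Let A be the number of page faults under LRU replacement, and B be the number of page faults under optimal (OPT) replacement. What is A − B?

1

Under LRU: F F F . F F . F F F . . F . → 9 faults.
Under OPT: F F F . F F . F F . . . F . → 8 faults.
A − B = 9 − 8 = 1.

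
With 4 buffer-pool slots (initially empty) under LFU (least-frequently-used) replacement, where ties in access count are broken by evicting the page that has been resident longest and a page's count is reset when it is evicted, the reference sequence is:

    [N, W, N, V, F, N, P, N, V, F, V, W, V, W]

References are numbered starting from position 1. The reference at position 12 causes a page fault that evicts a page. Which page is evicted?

P

pos 1: N: miss, frames [N]
pos 2: W: miss, frames [N, W]
pos 3: N: hit
pos 4: V: miss, frames [N, W, V]
pos 5: F: miss, frames [N, W, V, F]
pos 6: N: hit
pos 7: P: miss, evict W, frames [N, V, F, P]
pos 8: N: hit
pos 9: V: hit
pos 10: F: hit
pos 11: V: hit
pos 12: W: miss, evict P, frames [N, V, F, W]
At position 12, page P is evicted.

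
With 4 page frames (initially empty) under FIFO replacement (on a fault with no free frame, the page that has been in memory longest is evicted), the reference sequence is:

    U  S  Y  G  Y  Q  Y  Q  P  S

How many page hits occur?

U: fault, frames (U)
S: fault, frames (U S)
Y: fault, frames (U S Y)
G: fault, frames (U S Y G)
Y: hit
Q: fault, evict U, frames (S Y G Q)
Y: hit
Q: hit
P: fault, evict S, frames (Y G Q P)
S: fault, evict Y, frames (G Q P S)
Hits: 3.

3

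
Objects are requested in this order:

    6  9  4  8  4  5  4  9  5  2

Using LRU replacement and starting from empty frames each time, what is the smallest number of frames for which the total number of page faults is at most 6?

4

f=1: 10 faults
f=2: 8 faults
f=3: 7 faults
f=4: 6 faults
f=5: 6 faults
f=6: 6 faults
Smallest f with faults ≤ 6 is 4.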